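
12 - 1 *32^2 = -1012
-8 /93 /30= -4 /1395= -0.00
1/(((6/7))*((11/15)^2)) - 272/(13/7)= -453943/3146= -144.29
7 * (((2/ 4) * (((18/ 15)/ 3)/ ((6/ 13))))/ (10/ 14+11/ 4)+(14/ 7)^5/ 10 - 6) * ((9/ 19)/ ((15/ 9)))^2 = -6620292/ 4377125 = -1.51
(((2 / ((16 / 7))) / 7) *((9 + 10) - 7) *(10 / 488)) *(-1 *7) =-105 / 488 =-0.22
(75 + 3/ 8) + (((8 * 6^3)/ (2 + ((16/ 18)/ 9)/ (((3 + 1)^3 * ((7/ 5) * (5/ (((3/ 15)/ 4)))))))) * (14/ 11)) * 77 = 123012510363/ 1451528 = 84746.91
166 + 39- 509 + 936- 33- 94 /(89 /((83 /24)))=635831 /1068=595.35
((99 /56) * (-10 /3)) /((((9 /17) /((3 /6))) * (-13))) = 935 /2184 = 0.43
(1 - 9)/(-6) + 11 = 37/3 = 12.33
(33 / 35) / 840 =11 / 9800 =0.00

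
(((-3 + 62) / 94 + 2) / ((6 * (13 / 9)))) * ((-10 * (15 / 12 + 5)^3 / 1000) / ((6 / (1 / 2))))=-11875 / 192512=-0.06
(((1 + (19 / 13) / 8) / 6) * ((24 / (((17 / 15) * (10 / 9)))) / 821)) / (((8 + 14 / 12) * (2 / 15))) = 29889 / 7983404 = 0.00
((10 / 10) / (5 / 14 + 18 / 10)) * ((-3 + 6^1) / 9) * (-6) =-140 / 151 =-0.93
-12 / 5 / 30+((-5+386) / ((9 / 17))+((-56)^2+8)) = 289769 / 75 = 3863.59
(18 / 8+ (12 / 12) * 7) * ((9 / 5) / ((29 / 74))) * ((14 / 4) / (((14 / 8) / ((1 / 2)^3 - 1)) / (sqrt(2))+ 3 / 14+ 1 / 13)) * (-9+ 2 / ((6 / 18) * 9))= 693282135 / 3679462+ 1190352345 * sqrt(2) / 1839731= 1103.45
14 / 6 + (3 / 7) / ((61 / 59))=3520 / 1281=2.75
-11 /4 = -2.75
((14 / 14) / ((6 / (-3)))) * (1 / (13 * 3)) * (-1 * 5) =5 / 78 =0.06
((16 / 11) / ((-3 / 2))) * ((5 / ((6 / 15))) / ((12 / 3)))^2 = -625 / 66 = -9.47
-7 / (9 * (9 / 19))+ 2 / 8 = -451 / 324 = -1.39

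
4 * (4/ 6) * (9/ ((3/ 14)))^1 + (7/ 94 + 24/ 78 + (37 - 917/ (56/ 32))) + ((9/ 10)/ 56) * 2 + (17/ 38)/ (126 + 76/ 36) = -1403877751127/ 3747849560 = -374.58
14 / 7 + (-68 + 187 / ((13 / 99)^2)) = 1821633 / 169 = 10778.89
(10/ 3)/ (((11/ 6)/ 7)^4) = 708.44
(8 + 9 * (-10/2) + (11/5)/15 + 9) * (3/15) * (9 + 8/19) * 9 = -1121793/2375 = -472.33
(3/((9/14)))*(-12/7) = -8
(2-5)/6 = -1/2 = -0.50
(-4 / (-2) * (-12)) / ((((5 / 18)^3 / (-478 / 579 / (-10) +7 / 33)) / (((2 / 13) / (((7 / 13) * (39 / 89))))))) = -25977314304 / 120745625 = -215.14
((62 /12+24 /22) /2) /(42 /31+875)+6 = 3075581 /512292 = 6.00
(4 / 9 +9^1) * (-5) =-425 / 9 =-47.22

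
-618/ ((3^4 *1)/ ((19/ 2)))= -72.48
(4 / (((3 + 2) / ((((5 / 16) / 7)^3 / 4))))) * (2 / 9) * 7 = 25 / 903168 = 0.00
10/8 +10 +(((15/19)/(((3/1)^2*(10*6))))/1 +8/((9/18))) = 27.25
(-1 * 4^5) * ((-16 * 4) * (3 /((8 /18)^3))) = 2239488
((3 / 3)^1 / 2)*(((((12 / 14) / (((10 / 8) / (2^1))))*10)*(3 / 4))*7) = 36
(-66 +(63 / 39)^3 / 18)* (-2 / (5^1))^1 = 57795 / 2197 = 26.31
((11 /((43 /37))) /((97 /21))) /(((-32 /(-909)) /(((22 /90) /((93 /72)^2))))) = 170922906 /20041655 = 8.53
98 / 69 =1.42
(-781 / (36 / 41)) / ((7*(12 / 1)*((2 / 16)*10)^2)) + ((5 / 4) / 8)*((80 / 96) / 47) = -96279793 / 14212800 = -6.77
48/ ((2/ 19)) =456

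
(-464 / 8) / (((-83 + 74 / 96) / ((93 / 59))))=1.11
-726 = -726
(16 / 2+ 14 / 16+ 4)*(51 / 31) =5253 / 248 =21.18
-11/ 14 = -0.79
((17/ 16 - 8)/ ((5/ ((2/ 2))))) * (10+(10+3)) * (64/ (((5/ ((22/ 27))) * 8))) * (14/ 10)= -65527/ 1125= -58.25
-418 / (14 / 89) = -18601 / 7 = -2657.29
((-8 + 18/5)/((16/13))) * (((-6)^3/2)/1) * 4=7722/5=1544.40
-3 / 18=-1 / 6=-0.17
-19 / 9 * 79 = -1501 / 9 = -166.78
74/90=37/45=0.82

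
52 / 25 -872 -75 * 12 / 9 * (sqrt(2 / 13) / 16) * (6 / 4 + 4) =-21748 / 25 -275 * sqrt(26) / 104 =-883.40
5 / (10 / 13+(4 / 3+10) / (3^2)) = 1755 / 712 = 2.46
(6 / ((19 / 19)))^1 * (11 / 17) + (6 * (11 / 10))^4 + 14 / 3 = 60754471 / 31875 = 1906.02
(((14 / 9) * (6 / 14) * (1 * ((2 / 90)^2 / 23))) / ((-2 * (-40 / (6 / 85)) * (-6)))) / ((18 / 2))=-1 / 4275585000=-0.00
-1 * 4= -4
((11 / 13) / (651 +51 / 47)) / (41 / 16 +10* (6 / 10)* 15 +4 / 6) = 0.00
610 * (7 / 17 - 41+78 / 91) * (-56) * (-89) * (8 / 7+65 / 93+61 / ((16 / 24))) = -41593275008960 / 3689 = -11274945787.19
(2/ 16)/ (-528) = -1/ 4224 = -0.00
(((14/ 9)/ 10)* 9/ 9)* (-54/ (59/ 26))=-1092/ 295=-3.70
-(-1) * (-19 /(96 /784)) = -155.17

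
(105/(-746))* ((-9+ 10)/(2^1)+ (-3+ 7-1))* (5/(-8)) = 3675/11936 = 0.31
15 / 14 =1.07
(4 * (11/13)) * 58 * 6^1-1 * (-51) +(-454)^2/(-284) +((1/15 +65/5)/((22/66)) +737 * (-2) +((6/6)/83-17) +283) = -254993961/383045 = -665.70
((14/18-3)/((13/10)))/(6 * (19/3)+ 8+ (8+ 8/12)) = -50/1599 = -0.03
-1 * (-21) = 21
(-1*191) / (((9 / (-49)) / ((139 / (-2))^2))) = 180825239 / 36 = 5022923.31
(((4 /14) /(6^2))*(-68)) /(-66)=17 /2079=0.01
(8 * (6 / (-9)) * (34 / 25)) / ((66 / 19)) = -5168 / 2475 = -2.09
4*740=2960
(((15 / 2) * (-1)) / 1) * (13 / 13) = -15 / 2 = -7.50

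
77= 77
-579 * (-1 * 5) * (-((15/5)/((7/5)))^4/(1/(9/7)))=-1319034375/16807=-78481.25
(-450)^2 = 202500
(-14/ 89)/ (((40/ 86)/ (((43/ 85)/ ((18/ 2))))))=-12943/ 680850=-0.02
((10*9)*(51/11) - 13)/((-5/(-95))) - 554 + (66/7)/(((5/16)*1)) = 2755581/385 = 7157.35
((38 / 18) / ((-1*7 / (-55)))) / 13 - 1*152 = -123443 / 819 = -150.72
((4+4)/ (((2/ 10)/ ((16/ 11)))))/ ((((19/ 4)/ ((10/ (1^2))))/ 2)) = 51200/ 209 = 244.98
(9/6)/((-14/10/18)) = -135/7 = -19.29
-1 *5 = -5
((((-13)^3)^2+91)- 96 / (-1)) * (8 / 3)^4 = 244091056.99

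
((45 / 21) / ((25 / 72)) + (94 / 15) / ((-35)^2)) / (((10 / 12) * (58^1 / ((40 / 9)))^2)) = 3631808 / 83448225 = 0.04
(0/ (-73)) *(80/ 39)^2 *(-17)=0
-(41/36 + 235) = -8501/36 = -236.14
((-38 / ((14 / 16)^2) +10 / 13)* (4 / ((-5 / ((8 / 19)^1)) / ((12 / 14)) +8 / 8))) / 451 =5976192 / 177256079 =0.03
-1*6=-6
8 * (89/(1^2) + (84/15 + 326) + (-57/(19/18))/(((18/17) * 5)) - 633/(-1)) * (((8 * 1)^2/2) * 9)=12019968/5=2403993.60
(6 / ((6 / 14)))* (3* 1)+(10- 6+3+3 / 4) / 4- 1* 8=575 / 16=35.94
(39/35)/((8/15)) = 117/56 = 2.09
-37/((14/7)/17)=-314.50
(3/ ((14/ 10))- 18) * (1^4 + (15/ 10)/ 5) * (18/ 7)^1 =-12987/ 245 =-53.01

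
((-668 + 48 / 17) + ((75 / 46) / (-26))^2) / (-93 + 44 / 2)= 16175048503 / 1726512112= 9.37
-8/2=-4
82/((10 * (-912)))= -41/4560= -0.01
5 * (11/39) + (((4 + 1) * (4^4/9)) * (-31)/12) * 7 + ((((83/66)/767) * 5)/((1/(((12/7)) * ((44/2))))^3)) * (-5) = -33877200925/7103187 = -4769.30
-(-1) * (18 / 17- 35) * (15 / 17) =-8655 / 289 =-29.95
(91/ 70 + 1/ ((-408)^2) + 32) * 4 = 133.20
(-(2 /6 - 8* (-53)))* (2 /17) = -2546 /51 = -49.92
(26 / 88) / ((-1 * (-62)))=13 / 2728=0.00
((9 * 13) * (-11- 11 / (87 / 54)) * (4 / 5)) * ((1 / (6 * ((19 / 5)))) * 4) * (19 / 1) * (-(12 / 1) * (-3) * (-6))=34841664 / 29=1201436.69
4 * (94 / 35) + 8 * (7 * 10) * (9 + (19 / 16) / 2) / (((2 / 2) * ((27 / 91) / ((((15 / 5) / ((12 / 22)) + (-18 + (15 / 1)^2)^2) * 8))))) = 5866408226002 / 945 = 6207839392.59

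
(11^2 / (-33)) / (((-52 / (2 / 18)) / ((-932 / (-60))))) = 2563 / 21060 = 0.12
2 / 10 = 1 / 5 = 0.20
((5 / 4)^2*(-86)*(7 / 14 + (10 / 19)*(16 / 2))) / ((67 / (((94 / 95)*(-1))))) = 1808795 / 193496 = 9.35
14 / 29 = 0.48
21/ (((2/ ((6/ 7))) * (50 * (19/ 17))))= 0.16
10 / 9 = 1.11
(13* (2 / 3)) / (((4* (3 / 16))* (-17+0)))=-0.68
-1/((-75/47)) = 47/75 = 0.63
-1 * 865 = -865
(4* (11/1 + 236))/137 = 988/137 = 7.21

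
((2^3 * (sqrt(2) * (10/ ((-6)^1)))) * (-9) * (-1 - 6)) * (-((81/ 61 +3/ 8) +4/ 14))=101895 * sqrt(2)/ 61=2362.32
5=5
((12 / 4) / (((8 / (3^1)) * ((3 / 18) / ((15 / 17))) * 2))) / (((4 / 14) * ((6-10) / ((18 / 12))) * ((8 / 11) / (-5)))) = 467775 / 17408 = 26.87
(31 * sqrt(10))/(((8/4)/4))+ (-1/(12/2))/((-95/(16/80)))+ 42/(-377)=-119323/1074450+ 62 * sqrt(10)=195.95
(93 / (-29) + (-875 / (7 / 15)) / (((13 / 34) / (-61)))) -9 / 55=6202486362 / 20735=299131.24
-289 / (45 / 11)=-3179 / 45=-70.64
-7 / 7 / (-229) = 1 / 229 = 0.00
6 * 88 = 528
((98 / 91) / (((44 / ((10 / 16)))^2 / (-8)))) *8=-175 / 12584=-0.01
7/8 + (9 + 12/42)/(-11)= 19/616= 0.03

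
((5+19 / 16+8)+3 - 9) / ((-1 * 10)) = -131 / 160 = -0.82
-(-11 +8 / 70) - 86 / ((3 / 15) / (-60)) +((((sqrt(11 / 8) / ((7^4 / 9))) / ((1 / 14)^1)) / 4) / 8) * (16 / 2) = 9 * sqrt(22) / 2744 +903381 / 35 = 25810.90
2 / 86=0.02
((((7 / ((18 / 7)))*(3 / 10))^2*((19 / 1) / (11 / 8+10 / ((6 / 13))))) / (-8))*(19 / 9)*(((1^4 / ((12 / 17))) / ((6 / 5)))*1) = -2104991 / 12286080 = -0.17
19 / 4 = 4.75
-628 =-628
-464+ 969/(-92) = -43657/92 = -474.53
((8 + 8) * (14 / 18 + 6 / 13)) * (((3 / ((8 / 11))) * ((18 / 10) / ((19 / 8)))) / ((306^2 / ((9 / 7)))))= 1276 / 1499043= 0.00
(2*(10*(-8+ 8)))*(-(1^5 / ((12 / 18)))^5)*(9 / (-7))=0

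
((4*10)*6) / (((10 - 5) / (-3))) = -144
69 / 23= 3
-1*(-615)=615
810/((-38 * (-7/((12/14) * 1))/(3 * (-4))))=-29160/931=-31.32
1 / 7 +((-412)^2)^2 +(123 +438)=201691182680 / 7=28813026097.14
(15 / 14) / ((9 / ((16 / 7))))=40 / 147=0.27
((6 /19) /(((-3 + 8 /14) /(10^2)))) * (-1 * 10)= 42000 /323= 130.03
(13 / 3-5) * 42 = -28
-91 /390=-7 /30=-0.23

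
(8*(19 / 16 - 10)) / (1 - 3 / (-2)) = -141 / 5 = -28.20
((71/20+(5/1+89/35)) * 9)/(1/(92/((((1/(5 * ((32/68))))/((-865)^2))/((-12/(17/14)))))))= -46182266683200/289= -159800230737.72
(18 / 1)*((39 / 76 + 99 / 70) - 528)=-12594177 / 1330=-9469.31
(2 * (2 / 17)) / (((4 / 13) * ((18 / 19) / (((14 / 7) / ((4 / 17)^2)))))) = 4199 / 144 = 29.16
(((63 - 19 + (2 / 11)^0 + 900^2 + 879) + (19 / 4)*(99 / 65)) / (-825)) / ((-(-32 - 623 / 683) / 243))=-3888139553361 / 535749500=-7257.38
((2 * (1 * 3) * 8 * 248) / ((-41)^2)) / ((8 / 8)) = 11904 / 1681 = 7.08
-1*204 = -204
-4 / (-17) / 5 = 4 / 85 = 0.05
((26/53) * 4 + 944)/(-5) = -50136/265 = -189.19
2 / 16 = 1 / 8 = 0.12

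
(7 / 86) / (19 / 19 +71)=7 / 6192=0.00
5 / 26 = 0.19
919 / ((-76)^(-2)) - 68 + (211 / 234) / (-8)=9936718061 / 1872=5308075.89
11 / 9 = 1.22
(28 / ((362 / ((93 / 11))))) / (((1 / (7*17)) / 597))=92497986 / 1991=46458.05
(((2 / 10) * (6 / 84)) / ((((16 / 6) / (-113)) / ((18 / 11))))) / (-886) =3051 / 2728880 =0.00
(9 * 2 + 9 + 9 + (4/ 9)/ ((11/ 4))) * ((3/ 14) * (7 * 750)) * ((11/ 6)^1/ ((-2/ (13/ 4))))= -1454375/ 12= -121197.92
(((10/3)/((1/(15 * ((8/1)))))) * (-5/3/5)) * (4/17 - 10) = 66400/51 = 1301.96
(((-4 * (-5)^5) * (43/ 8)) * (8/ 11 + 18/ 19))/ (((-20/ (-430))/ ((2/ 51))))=1011171875/ 10659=94865.55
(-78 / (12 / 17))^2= 48841 / 4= 12210.25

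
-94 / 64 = -47 / 32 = -1.47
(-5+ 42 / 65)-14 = -1193 / 65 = -18.35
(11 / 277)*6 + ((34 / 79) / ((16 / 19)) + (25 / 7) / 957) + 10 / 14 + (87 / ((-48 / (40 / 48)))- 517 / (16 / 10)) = -1515986179907 / 4691014944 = -323.17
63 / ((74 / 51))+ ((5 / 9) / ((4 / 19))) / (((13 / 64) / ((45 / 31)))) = 1857239 / 29822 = 62.28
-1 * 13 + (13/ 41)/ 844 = -449839/ 34604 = -13.00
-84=-84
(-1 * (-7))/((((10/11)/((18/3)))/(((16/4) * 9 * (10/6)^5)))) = 192500/9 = 21388.89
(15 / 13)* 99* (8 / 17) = 53.76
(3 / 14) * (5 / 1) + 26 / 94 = 887 / 658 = 1.35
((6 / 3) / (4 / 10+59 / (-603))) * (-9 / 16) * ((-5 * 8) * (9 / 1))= 1221075 / 911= 1340.37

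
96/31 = 3.10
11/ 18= 0.61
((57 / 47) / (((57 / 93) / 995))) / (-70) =-18507 / 658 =-28.13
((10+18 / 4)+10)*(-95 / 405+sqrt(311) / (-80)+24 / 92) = -4.76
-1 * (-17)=17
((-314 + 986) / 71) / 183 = 224 / 4331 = 0.05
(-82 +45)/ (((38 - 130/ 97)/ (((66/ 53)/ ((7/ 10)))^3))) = -257955786000/ 45396616979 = -5.68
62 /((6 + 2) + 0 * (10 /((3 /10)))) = 31 /4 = 7.75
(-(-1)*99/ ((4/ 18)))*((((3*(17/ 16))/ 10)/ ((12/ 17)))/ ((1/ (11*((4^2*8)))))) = 2832489/ 10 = 283248.90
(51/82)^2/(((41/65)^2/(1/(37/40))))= 109892250/104553157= 1.05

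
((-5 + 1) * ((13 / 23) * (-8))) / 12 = 104 / 69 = 1.51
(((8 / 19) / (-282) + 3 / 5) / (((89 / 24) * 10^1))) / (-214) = -0.00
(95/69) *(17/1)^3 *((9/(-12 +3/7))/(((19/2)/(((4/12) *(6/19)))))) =-58.29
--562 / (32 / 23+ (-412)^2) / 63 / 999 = 6463 / 122857555464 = 0.00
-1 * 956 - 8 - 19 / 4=-968.75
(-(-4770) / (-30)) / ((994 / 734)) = -58353 / 497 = -117.41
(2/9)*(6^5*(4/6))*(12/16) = 864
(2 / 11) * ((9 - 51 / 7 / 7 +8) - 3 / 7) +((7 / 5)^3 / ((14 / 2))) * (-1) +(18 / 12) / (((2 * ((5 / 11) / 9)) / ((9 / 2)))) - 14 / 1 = 29783387 / 539000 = 55.26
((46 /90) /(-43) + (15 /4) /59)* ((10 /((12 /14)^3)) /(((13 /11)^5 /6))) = 1303509913321 /610396780968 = 2.14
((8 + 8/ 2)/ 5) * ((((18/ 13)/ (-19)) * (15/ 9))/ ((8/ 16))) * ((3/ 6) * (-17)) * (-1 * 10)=-12240/ 247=-49.55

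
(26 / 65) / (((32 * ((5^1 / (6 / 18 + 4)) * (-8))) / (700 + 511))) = -15743 / 9600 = -1.64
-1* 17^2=-289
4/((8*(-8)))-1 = -17/16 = -1.06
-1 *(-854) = 854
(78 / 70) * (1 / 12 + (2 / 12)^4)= 1417 / 15120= 0.09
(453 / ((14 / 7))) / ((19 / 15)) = 6795 / 38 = 178.82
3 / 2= 1.50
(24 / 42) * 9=36 / 7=5.14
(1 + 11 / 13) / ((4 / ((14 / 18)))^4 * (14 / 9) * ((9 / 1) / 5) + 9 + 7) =5145 / 5503342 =0.00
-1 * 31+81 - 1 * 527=-477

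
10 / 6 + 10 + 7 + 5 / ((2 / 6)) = 101 / 3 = 33.67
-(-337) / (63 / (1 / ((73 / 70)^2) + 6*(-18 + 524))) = 5453921728 / 335727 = 16245.11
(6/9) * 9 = 6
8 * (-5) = -40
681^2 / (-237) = -1956.80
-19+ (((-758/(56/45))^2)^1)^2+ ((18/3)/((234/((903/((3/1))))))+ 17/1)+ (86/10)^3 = 412459695702214061963/2996448000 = 137649542292.15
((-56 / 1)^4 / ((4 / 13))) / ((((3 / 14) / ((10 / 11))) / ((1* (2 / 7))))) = 1278484480 / 33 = 38741953.94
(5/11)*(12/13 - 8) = -460/143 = -3.22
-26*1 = -26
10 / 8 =5 / 4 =1.25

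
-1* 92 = -92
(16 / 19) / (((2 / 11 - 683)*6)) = -88 / 428127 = -0.00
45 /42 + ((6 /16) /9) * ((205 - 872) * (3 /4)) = -4429 /224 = -19.77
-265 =-265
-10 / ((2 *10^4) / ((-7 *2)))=7 / 1000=0.01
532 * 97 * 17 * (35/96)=319837.29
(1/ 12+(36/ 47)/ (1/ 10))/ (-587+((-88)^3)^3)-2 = -356987614702961568647/ 178493807351480782140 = -2.00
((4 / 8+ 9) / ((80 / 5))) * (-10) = -5.94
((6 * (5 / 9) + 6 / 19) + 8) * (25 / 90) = 1660 / 513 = 3.24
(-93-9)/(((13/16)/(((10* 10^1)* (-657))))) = 107222400/13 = 8247876.92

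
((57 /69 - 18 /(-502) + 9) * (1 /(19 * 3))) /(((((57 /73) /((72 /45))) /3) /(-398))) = -13233051056 /31260795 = -423.31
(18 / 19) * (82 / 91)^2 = 121032 / 157339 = 0.77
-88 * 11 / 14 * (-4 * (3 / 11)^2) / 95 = 144 / 665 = 0.22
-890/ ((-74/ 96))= 1154.59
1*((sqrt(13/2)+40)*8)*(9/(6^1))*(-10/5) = -960 - 12*sqrt(26) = -1021.19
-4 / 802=-2 / 401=-0.00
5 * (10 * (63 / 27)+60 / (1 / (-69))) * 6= -123500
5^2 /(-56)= -25 /56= -0.45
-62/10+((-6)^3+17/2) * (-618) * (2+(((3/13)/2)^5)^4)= 25554243963156034337055368547306119/99640744476047045761700986880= 256463.80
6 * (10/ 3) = 20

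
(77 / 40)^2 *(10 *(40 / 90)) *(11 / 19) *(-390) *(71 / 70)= -8599591 / 2280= -3771.75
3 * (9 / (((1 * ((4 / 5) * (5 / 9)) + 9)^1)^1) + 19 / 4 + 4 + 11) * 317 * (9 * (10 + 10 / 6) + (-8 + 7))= 174046314 / 85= 2047603.69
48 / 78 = 8 / 13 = 0.62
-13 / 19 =-0.68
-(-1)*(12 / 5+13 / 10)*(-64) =-1184 / 5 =-236.80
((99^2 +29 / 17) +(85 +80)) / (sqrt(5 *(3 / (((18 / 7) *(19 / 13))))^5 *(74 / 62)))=2202185196 *sqrt(59494890) / 2369980795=7167.19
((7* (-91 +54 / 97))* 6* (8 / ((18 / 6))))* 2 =-1965152 / 97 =-20259.30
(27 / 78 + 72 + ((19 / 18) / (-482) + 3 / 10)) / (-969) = -40966837 / 546457860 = -0.07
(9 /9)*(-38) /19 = -2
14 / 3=4.67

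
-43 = -43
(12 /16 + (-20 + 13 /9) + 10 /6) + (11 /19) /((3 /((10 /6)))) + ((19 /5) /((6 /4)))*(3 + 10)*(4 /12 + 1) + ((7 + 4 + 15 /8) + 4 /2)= 97969 /2280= 42.97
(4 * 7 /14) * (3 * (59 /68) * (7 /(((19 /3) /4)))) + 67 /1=29075 /323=90.02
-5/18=-0.28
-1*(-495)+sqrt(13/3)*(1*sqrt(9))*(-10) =495-10*sqrt(39) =432.55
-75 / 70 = -1.07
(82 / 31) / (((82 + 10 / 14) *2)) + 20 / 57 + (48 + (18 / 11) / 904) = 48.37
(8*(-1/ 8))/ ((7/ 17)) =-17/ 7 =-2.43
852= 852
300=300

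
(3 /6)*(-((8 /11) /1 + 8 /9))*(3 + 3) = -160 /33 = -4.85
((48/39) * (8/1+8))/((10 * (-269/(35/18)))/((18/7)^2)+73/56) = -129024/1362283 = -0.09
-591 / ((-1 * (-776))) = -591 / 776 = -0.76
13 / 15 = 0.87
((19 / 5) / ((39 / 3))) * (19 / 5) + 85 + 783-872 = -2.89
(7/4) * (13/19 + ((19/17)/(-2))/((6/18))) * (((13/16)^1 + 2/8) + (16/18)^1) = -1260847/372096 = -3.39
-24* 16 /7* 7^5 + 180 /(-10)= -922002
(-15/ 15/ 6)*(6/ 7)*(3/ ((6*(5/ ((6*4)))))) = -12/ 35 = -0.34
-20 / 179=-0.11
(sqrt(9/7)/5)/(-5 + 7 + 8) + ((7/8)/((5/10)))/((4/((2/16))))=3 *sqrt(7)/350 + 7/128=0.08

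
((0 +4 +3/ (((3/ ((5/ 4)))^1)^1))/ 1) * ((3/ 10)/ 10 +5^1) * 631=16663.13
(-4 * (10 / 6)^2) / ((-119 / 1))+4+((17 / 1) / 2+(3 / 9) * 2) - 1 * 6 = 15551 / 2142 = 7.26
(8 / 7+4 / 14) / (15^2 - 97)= 5 / 448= 0.01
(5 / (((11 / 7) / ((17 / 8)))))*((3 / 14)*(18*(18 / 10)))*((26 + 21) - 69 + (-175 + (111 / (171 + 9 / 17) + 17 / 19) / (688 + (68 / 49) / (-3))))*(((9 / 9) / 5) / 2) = -6250917127551 / 6759427840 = -924.77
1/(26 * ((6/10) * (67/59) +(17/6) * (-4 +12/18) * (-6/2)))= 885/667628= 0.00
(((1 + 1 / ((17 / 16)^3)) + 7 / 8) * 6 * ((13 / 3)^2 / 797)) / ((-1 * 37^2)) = -0.00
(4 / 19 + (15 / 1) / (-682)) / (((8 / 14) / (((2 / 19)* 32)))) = 136808 / 123101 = 1.11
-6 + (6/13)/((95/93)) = -6852/1235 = -5.55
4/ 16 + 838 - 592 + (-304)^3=-112376871/ 4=-28094217.75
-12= -12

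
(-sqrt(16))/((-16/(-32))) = -8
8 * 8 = 64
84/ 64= 21/ 16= 1.31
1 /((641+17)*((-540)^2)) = 1 /191872800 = 0.00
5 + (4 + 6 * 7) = 51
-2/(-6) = 1/3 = 0.33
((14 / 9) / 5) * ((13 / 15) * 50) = 364 / 27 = 13.48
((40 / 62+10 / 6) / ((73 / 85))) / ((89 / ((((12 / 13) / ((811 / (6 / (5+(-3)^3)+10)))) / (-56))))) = -1955425 / 327008836154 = -0.00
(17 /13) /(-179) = -17 /2327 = -0.01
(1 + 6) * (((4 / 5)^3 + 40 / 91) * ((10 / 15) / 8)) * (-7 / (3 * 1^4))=-6314 / 4875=-1.30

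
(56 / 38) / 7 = 0.21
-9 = -9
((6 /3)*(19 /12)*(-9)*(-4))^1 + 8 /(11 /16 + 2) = 5030 /43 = 116.98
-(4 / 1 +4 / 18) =-38 / 9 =-4.22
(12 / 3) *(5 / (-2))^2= 25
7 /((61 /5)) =35 /61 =0.57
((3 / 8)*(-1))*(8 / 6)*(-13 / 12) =13 / 24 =0.54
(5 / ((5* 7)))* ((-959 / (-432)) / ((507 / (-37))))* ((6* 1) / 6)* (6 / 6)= -5069 / 219024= -0.02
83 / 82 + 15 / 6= 144 / 41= 3.51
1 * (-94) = -94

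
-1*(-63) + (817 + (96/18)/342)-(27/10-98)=5003369/5130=975.32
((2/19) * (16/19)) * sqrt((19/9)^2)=32/171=0.19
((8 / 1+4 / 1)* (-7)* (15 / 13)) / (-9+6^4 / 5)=-700 / 1807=-0.39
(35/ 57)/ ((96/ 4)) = 35/ 1368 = 0.03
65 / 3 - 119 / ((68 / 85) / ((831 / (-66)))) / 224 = 253675 / 8448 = 30.03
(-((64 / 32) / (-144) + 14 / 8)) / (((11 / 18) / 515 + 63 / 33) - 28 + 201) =-708125 / 71342404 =-0.01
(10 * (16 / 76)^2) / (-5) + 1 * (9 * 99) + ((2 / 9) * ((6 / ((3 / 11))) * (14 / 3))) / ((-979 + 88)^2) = 626712271139 / 703450737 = 890.91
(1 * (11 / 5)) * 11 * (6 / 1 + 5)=1331 / 5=266.20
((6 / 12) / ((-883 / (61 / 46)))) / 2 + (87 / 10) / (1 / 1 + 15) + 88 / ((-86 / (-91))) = 13086681269 / 139725920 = 93.66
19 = 19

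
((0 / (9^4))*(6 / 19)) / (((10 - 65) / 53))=0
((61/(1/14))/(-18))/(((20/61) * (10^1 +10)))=-26047/3600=-7.24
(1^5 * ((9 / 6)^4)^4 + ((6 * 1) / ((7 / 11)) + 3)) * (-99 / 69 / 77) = -40047219 / 3211264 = -12.47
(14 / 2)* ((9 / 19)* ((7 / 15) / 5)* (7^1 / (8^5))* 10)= 1029 / 1556480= 0.00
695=695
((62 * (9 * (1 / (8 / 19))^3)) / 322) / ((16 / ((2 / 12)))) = 637887 / 2637824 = 0.24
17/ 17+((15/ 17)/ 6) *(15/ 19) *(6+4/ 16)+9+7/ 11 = 322953/ 28424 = 11.36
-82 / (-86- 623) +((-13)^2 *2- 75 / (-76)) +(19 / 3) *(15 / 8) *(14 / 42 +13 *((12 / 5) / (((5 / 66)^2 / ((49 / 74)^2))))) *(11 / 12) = 3490688920239103 / 132780952800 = 26289.08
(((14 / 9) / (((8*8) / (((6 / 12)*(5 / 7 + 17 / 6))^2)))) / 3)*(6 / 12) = 22201 / 1741824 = 0.01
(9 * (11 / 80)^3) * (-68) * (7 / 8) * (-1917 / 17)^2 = -308150467317 / 17408000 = -17701.66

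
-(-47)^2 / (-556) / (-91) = -2209 / 50596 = -0.04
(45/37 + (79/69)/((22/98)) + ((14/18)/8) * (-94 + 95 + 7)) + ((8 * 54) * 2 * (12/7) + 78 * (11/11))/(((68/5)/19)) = 2577540677/1179486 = 2185.31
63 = 63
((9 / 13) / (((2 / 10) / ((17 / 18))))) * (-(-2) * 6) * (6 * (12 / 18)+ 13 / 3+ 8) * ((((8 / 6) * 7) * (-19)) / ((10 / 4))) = -1772624 / 39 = -45451.90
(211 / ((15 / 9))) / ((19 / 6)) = 3798 / 95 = 39.98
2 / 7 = 0.29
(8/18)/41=4/369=0.01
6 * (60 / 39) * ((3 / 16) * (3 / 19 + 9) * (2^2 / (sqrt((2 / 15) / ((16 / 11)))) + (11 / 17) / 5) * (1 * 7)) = 60291 / 4199 + 219240 * sqrt(330) / 2717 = 1480.20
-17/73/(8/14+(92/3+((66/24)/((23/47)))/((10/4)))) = -82110/11806801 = -0.01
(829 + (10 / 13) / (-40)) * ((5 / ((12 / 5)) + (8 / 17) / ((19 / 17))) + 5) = 24585359 / 3952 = 6220.99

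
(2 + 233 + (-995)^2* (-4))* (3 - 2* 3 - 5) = 31678920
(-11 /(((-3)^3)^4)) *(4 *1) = -44 /531441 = -0.00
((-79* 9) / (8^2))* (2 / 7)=-3.17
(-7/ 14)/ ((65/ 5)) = -1/ 26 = -0.04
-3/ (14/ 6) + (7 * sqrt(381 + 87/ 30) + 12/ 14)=-3/ 7 + 7 * sqrt(38390)/ 10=136.72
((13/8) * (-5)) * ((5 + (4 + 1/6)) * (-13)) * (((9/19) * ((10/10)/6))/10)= 9295/1216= 7.64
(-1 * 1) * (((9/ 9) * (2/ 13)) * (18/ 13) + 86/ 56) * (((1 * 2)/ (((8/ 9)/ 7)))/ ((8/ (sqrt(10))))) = -74475 * sqrt(10)/ 21632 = -10.89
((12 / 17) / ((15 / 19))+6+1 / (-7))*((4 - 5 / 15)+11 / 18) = 28.88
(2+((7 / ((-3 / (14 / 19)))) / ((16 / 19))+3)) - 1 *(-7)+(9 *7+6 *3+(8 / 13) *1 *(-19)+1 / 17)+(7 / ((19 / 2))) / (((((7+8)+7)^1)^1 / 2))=88008707 / 1108536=79.39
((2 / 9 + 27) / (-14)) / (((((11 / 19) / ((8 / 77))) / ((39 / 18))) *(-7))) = 2470 / 22869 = 0.11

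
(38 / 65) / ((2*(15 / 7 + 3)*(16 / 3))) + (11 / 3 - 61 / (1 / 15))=-11373307 / 12480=-911.32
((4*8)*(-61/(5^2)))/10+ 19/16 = -13241/2000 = -6.62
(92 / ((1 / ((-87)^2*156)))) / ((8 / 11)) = 149366646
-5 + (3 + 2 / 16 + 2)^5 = 115692361 / 32768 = 3530.65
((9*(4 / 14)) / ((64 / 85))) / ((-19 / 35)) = -3825 / 608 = -6.29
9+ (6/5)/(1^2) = 51/5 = 10.20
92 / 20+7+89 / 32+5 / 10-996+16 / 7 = -1096293 / 1120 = -978.83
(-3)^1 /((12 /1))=-1 /4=-0.25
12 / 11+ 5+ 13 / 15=6.96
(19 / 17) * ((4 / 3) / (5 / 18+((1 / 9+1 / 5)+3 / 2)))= 570 / 799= 0.71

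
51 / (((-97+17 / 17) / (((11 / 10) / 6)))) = -187 / 1920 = -0.10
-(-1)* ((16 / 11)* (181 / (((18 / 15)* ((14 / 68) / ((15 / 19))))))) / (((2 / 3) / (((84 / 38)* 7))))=77540400 / 3971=19526.67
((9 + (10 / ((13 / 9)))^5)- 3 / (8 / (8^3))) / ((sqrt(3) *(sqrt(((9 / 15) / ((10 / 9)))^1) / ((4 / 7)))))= 5559003220 *sqrt(2) / 1113879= 7057.87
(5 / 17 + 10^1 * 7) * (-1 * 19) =-22705 / 17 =-1335.59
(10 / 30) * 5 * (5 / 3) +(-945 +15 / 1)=-8345 / 9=-927.22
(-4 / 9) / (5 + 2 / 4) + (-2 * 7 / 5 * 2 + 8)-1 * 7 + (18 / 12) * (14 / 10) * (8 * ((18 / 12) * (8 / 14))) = 4811 / 495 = 9.72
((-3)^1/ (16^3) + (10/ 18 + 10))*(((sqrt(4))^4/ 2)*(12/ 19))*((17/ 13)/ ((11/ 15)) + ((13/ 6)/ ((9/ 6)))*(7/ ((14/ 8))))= 3786263983/ 9389952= 403.23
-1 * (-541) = 541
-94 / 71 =-1.32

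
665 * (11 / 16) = 7315 / 16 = 457.19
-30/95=-6/19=-0.32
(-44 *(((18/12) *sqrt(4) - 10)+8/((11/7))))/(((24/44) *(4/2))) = 77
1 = 1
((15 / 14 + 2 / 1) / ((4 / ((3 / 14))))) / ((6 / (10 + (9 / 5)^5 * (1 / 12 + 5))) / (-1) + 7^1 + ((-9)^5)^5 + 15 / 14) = -171010527 / 746125587245114792655348396472744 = -0.00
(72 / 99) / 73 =8 / 803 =0.01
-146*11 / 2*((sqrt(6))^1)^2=-4818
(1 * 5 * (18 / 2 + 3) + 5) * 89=5785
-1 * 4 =-4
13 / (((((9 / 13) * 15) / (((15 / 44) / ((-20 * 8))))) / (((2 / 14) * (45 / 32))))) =-169 / 315392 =-0.00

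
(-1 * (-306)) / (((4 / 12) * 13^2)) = 918 / 169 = 5.43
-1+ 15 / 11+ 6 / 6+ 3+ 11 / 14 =793 / 154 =5.15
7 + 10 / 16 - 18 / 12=49 / 8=6.12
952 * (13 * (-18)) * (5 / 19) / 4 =-278460 / 19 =-14655.79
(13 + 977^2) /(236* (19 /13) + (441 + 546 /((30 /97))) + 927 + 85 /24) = 1489085520 /5431709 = 274.15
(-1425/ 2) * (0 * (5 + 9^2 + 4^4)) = 0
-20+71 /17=-269 /17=-15.82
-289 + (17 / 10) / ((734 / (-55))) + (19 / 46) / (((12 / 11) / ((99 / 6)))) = -282.88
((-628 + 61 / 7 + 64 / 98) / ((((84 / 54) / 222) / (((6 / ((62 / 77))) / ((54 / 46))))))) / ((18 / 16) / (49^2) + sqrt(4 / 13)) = 39043104956856 / 45749428093 - 12819486495919488*sqrt(13) / 45749428093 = -1009461.20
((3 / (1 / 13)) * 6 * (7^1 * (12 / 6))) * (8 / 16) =1638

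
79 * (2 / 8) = 19.75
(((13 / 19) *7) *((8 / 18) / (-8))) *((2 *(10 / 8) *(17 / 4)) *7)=-54145 / 2736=-19.79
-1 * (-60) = 60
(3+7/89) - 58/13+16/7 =7312/8099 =0.90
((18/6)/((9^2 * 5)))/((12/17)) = 17/1620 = 0.01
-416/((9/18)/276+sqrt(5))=229632/1523519 - 126756864 * sqrt(5)/1523519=-185.89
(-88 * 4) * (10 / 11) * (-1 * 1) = 320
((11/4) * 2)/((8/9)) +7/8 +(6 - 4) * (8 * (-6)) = -1423/16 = -88.94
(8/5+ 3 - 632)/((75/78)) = -81562/125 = -652.50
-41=-41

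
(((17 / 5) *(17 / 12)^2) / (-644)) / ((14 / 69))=-4913 / 94080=-0.05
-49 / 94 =-0.52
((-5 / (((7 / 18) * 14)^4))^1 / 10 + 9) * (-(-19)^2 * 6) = -112371925131 / 5764801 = -19492.77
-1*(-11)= 11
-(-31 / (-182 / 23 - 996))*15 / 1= -0.46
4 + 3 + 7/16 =119/16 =7.44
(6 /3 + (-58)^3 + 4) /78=-97553 /39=-2501.36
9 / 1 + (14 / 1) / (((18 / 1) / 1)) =88 / 9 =9.78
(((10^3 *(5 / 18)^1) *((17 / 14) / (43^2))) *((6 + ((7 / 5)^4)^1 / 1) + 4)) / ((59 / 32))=9412288 / 6872733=1.37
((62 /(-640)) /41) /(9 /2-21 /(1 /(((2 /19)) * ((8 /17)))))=-0.00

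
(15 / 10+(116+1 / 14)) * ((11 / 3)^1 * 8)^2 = 6373312 / 63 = 101163.68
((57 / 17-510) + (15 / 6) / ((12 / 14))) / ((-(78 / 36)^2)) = 308283 / 2873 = 107.30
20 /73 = 0.27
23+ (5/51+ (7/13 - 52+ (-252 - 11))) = -193174/663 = -291.36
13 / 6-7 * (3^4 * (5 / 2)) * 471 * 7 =-4673495.33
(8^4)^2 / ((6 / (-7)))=-58720256 / 3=-19573418.67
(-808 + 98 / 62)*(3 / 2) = -74997 / 62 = -1209.63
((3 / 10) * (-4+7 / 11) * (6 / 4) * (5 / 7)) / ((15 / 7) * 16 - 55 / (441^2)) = -9251739 / 293386060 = -0.03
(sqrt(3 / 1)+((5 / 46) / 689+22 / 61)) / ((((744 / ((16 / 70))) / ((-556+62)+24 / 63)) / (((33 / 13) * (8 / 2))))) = -456104 * sqrt(3) / 296205 - 159082917796 / 286331598735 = -3.22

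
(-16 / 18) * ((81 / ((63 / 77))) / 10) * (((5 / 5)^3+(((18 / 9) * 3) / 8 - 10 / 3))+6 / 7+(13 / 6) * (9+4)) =-241.48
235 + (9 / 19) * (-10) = 4375 / 19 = 230.26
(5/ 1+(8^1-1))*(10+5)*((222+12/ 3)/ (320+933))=40680/ 1253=32.47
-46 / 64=-23 / 32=-0.72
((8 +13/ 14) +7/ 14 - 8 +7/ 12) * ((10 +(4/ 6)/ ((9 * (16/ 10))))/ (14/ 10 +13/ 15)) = 130975/ 14688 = 8.92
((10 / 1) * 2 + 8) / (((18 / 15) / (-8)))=-560 / 3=-186.67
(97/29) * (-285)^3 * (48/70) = -10778232600/203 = -53094741.87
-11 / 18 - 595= -10721 / 18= -595.61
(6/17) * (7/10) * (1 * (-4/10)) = -42/425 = -0.10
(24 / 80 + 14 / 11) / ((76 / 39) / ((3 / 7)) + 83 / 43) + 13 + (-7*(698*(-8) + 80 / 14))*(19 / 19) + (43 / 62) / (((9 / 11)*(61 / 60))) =794337702577609 / 20335265610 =39062.08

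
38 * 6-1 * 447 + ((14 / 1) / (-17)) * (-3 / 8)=-14871 / 68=-218.69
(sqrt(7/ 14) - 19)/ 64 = -19/ 64 + sqrt(2)/ 128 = -0.29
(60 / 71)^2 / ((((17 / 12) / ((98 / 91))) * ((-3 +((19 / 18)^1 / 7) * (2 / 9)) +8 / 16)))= -685843200 / 3116028617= -0.22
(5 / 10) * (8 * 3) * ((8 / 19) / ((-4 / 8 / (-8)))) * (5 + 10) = 23040 / 19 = 1212.63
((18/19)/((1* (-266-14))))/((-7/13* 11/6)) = 351/102410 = 0.00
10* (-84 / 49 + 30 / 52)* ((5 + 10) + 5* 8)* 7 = -56925 / 13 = -4378.85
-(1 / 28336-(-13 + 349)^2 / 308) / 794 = 944221 / 2045344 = 0.46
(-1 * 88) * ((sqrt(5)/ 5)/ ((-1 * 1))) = 88 * sqrt(5)/ 5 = 39.35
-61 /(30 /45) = -183 /2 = -91.50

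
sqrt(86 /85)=1.01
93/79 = 1.18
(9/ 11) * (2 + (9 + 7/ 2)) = 11.86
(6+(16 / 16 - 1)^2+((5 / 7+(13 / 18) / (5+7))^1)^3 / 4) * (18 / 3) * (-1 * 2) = -84565316683 / 1152216576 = -73.39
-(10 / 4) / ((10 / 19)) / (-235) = 19 / 940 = 0.02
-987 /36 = -329 /12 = -27.42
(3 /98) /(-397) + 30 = 1167177 /38906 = 30.00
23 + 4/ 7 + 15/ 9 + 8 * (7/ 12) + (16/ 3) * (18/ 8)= 880/ 21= 41.90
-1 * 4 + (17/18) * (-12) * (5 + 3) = -284/3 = -94.67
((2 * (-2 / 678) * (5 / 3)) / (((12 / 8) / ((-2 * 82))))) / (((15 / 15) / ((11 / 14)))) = 18040 / 21357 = 0.84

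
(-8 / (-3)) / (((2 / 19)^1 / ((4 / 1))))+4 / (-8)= 605 / 6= 100.83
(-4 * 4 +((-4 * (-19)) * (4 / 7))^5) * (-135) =-350510991675120 / 16807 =-20855059896.18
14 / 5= 2.80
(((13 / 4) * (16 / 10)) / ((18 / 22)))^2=81796 / 2025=40.39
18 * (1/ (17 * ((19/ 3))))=54/ 323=0.17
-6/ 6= -1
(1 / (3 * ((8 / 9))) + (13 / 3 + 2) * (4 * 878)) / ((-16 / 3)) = -4170.57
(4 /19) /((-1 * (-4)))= 1 /19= 0.05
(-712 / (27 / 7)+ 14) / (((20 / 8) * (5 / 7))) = -64484 / 675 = -95.53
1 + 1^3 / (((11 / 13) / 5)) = 76 / 11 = 6.91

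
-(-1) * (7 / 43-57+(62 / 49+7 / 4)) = -453611 / 8428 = -53.82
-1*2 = -2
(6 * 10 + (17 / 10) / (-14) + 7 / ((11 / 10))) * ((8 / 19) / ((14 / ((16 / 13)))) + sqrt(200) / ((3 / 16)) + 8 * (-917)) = -5881457502 / 12103 + 816104 * sqrt(2) / 231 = -480954.08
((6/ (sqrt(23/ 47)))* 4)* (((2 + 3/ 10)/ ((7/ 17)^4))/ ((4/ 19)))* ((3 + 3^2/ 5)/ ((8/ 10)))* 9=257077638* sqrt(1081)/ 12005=704068.61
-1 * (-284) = 284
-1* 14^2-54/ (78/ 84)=-3304/ 13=-254.15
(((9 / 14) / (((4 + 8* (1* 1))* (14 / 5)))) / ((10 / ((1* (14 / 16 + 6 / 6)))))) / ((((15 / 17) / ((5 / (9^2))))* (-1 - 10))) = -85 / 3725568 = -0.00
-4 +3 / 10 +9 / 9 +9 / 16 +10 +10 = 1429 / 80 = 17.86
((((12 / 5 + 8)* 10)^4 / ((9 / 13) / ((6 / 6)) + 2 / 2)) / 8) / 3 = 95051008 / 33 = 2880333.58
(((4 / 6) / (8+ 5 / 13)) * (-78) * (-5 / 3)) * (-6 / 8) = -845 / 109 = -7.75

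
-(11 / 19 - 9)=160 / 19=8.42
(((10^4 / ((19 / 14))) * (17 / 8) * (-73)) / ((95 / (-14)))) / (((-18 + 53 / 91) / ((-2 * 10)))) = 22134476000 / 114437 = 193420.62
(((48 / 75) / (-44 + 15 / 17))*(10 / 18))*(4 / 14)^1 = -544 / 230895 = -0.00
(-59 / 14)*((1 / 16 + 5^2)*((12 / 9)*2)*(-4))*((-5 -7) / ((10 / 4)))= -189272 / 35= -5407.77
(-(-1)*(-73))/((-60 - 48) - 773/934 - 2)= 68182/103513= 0.66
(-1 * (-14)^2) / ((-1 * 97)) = 196 / 97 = 2.02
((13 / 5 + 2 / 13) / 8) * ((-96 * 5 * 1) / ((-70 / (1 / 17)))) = 1074 / 7735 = 0.14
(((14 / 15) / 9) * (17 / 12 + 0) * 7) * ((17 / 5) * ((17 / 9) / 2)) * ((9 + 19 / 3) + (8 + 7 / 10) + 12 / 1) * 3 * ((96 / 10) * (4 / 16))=260236697 / 303750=856.75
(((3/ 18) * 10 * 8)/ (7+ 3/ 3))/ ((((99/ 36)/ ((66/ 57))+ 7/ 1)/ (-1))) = -8/ 45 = -0.18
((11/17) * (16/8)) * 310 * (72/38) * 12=2946240/323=9121.49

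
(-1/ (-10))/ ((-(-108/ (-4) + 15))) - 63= -63.00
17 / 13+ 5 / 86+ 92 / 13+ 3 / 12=19437 / 2236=8.69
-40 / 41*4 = -160 / 41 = -3.90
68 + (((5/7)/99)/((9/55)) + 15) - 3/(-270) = 470923/5670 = 83.06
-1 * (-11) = 11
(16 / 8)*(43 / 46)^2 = 1849 / 1058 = 1.75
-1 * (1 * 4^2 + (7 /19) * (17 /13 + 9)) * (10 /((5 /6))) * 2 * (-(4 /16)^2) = 7335 /247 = 29.70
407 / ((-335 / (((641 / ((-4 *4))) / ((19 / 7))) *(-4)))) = -1826209 / 25460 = -71.73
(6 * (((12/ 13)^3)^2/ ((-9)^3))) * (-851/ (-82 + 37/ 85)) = -0.05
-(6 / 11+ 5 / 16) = -151 / 176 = -0.86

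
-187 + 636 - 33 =416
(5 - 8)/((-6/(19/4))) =19/8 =2.38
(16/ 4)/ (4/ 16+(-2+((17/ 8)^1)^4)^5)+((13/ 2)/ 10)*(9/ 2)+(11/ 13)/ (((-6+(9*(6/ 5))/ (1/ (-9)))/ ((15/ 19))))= 3007464136999208593109647851811/ 1030472633515278113272862922120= 2.92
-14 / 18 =-7 / 9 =-0.78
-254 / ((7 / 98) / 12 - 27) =42672 / 4535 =9.41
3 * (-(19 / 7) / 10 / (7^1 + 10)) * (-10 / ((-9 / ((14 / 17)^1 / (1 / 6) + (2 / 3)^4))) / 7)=-134444 / 3441123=-0.04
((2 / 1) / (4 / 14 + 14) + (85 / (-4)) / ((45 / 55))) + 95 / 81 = -24.66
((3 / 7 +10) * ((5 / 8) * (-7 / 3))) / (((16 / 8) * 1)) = -7.60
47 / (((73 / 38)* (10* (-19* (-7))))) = 47 / 2555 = 0.02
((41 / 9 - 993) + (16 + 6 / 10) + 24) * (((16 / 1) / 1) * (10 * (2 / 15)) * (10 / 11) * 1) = -5459584 / 297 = -18382.44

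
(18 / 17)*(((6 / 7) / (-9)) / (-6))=0.02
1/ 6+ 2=13/ 6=2.17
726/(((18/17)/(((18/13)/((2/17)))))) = 104907/13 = 8069.77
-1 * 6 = -6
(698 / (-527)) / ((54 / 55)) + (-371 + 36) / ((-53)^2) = -58685470 / 39969261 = -1.47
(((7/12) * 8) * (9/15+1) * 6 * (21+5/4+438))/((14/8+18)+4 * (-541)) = -412384/42885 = -9.62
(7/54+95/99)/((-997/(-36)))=0.04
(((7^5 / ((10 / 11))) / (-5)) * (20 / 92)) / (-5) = 184877 / 1150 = 160.76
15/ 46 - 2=-77/ 46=-1.67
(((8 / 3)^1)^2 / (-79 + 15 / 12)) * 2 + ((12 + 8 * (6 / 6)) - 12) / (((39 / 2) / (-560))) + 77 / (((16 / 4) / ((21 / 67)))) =-223.89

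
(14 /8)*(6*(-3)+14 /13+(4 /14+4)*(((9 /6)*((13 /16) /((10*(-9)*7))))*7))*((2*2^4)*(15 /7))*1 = -741735 /364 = -2037.73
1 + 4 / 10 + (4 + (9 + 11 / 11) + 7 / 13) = 1036 / 65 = 15.94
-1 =-1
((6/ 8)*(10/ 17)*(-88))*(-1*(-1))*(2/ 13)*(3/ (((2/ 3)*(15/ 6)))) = -10.75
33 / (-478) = -33 / 478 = -0.07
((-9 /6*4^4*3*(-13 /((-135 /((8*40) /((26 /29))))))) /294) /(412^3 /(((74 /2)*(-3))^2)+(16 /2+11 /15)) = -406538240 /17160322193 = -0.02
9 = 9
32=32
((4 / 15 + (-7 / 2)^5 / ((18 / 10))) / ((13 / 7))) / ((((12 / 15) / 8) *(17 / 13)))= -2938537 / 2448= -1200.38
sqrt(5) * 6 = 6 * sqrt(5) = 13.42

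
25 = 25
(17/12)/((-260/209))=-3553/3120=-1.14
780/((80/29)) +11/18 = 10201/36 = 283.36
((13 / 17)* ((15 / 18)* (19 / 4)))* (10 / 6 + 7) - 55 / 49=753035 / 29988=25.11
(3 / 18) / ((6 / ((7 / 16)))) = 7 / 576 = 0.01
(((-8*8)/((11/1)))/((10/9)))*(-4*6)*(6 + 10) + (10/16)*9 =887211/440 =2016.39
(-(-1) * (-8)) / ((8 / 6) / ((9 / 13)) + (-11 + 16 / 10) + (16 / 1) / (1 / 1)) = -1080 / 1151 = -0.94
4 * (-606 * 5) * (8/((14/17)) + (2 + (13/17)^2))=-301557720/2023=-149064.62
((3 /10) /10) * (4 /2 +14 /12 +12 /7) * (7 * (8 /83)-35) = -16687 /3320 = -5.03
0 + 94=94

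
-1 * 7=-7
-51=-51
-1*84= -84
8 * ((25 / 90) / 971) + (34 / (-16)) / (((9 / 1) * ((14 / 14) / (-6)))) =49601 / 34956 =1.42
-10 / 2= -5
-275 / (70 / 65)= -3575 / 14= -255.36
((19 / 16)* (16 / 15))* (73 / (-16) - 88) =-28139 / 240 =-117.25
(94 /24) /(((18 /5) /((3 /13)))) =235 /936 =0.25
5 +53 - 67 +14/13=-103/13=-7.92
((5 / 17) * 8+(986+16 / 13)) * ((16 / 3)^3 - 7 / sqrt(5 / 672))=895787008 / 5967 - 6123544 * sqrt(210) / 1105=69817.10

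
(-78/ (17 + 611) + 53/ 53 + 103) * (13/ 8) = 424021/ 2512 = 168.80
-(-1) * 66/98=33/49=0.67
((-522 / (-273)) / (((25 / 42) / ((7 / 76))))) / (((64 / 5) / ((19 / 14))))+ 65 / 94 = 282667 / 391040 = 0.72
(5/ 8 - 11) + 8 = -19/ 8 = -2.38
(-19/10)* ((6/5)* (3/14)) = -171/350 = -0.49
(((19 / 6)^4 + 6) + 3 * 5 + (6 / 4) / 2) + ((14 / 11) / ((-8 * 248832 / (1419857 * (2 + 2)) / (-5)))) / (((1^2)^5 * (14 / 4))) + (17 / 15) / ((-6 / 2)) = 869838857 / 6842880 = 127.12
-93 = -93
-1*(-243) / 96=81 / 32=2.53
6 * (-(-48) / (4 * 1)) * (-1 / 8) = -9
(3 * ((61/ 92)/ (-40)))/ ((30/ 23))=-61/ 1600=-0.04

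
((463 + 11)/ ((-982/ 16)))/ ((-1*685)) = 3792/ 336335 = 0.01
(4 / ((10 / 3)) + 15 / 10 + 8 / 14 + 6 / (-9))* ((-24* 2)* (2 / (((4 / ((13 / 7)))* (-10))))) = 11.61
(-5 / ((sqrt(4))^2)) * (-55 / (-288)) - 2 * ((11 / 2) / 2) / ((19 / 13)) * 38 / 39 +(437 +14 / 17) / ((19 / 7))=58567175 / 372096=157.40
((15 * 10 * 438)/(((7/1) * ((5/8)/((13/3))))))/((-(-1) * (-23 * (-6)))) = 471.55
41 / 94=0.44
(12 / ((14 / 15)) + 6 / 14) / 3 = 31 / 7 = 4.43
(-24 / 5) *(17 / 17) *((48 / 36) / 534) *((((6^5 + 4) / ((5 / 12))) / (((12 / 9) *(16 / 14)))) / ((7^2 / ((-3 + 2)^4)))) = -9336 / 3115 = -3.00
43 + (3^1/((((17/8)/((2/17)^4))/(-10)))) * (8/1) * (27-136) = 64402331/1419857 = 45.36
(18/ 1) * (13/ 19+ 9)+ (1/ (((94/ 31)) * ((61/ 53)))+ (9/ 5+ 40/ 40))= 96636369/ 544730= 177.40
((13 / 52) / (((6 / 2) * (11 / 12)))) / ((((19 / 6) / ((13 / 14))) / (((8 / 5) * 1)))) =312 / 7315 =0.04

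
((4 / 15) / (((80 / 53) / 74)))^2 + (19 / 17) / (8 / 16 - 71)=3072286279 / 17977500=170.90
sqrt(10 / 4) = sqrt(10) / 2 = 1.58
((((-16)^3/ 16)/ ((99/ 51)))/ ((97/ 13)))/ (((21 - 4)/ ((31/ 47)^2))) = -3198208/ 7071009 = -0.45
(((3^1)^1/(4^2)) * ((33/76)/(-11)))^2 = 81/1478656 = 0.00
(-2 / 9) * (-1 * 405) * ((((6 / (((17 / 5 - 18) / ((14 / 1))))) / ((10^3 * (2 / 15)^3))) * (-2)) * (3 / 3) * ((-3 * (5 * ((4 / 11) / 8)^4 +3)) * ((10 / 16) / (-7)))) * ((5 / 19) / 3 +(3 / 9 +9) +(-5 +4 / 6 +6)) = 5059174980375 / 1299652288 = 3892.71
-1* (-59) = 59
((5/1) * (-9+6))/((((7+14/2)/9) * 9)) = -15/14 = -1.07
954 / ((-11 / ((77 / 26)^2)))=-257103 / 338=-760.66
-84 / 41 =-2.05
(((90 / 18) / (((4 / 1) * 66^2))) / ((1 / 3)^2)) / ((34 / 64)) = 10 / 2057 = 0.00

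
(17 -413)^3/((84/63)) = -46574352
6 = 6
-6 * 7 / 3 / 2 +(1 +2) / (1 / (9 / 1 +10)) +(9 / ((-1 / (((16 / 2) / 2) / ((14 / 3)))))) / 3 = 332 / 7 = 47.43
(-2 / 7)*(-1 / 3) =2 / 21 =0.10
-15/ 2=-7.50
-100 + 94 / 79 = -7806 / 79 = -98.81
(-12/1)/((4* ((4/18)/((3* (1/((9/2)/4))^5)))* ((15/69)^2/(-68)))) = 589365248/18225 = 32338.29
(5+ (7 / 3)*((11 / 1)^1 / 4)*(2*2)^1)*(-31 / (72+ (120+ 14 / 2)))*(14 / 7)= -9.55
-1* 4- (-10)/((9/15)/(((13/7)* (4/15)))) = 4.25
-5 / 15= -1 / 3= -0.33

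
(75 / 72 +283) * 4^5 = 872576 / 3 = 290858.67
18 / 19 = 0.95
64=64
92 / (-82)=-46 / 41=-1.12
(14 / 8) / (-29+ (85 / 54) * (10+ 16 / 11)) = -231 / 1448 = -0.16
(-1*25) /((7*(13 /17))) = -425 /91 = -4.67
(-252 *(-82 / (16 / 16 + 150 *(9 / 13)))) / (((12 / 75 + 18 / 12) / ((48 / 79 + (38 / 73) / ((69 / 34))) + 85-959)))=-1555562209437600 / 15005543689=-103665.83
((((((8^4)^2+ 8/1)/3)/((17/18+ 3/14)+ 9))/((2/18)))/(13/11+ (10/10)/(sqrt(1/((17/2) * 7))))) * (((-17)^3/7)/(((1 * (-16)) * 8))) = -308380544901/558080+ 260937384147 * sqrt(238)/1116160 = 3054028.82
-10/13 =-0.77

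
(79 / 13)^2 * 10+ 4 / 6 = 369.96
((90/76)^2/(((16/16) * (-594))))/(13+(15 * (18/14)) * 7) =-75/4701664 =-0.00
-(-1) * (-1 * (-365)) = 365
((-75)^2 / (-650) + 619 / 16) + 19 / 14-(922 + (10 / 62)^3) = -38630976057 / 43375696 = -890.61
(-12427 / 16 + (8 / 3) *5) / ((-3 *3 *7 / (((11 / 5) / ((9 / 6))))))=403051 / 22680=17.77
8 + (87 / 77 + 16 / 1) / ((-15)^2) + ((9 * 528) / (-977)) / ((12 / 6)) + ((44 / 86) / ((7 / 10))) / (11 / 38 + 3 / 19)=7.28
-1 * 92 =-92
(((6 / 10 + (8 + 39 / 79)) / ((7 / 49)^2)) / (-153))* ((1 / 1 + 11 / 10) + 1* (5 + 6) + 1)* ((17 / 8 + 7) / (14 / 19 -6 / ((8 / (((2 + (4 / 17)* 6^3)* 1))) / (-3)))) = -1434223189 / 457735875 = -3.13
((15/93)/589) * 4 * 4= 80/18259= 0.00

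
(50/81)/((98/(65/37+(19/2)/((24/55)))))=1044625/7048944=0.15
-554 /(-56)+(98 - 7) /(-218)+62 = 218143 /3052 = 71.48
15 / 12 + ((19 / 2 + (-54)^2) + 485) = 13647 / 4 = 3411.75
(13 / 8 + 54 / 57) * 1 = 391 / 152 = 2.57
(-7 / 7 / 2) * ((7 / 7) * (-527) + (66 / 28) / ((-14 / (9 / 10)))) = 1033217 / 3920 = 263.58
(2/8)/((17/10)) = 5/34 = 0.15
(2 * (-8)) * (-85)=1360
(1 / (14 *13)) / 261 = 1 / 47502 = 0.00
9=9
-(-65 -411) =476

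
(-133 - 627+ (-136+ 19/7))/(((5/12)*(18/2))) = -25012/105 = -238.21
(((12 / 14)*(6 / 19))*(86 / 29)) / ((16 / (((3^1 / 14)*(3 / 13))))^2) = 31347 / 4088296576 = 0.00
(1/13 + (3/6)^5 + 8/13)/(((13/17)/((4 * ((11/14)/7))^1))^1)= 8041/18928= 0.42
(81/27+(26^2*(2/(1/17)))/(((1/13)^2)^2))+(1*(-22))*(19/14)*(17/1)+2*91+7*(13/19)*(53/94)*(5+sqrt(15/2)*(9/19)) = 43407*sqrt(30)/67868+8206884328065/12502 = 656445718.43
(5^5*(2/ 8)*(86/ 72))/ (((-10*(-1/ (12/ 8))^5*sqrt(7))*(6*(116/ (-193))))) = -46681875*sqrt(7)/ 1662976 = -74.27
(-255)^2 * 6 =390150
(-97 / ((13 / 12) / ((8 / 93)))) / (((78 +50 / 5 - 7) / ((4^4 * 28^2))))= -19084.80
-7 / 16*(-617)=4319 / 16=269.94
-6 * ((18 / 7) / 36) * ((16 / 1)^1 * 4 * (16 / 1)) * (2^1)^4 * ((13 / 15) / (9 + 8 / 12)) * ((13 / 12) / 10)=-346112 / 5075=-68.20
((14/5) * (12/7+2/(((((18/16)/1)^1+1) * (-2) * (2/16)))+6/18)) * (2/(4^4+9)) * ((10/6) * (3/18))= -1226/121635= -0.01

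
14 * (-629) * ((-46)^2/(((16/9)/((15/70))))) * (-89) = 199894155.75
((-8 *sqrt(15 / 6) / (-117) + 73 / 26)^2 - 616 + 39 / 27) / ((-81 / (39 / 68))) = 2555255 / 594864 - 73 *sqrt(10) / 53703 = 4.29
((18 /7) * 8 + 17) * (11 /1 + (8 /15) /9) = 392659 /945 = 415.51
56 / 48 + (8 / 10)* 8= 227 / 30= 7.57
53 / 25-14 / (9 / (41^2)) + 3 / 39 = -7642124 / 2925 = -2612.69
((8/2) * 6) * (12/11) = 288/11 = 26.18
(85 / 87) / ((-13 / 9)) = -255 / 377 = -0.68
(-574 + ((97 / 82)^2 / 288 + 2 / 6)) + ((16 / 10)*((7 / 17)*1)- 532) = -181887380843 / 164603520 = -1105.00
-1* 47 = -47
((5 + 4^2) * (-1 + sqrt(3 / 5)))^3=-129654 / 5 + 166698 * sqrt(15) / 25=-106.06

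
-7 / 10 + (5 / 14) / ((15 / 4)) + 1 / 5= -0.40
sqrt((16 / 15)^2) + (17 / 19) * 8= 8.22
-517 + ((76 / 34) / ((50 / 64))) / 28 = -1537771 / 2975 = -516.90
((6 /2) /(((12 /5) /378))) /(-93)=-315 /62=-5.08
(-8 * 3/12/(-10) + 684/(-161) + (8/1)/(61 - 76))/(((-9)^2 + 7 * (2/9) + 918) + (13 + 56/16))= -13278/2947427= -0.00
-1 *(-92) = 92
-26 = -26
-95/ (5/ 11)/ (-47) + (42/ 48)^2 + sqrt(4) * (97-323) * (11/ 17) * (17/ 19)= -14657875/ 57152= -256.47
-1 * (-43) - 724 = -681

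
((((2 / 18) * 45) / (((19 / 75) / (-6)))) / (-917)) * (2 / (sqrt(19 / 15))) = 0.23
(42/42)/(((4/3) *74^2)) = 0.00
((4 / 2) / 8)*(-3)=-3 / 4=-0.75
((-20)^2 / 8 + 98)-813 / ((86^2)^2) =8095719955 / 54700816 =148.00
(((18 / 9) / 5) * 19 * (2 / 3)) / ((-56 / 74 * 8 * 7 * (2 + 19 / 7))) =-703 / 27720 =-0.03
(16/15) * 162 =864/5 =172.80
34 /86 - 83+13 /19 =-66929 /817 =-81.92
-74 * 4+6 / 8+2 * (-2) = -1197 / 4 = -299.25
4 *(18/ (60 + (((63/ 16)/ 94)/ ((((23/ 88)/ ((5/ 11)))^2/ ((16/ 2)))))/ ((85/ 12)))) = 2536026/ 2118395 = 1.20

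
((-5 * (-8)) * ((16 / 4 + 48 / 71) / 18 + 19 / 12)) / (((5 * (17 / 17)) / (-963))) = -1008154 / 71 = -14199.35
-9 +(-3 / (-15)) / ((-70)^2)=-220499 / 24500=-9.00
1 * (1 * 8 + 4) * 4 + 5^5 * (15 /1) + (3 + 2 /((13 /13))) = 46928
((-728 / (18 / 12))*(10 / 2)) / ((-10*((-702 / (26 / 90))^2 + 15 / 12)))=2912 / 70858815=0.00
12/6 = 2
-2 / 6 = -1 / 3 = -0.33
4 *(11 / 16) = 11 / 4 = 2.75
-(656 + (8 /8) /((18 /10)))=-5909 /9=-656.56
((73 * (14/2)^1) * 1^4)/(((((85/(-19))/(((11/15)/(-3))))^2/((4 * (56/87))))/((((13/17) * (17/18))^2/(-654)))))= -105622929412/33714358700625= -0.00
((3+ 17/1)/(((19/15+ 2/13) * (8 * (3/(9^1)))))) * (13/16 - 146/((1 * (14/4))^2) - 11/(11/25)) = -82797975/434336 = -190.63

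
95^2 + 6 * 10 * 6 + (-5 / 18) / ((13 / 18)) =9384.62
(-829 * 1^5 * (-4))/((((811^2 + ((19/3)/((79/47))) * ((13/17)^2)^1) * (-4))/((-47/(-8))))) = -2668692759/360395482960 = -0.01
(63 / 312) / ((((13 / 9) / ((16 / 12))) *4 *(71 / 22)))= 693 / 47996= 0.01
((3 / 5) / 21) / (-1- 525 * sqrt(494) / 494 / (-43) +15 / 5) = 1826812 / 118229965- 645 * sqrt(494) / 3377999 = 0.01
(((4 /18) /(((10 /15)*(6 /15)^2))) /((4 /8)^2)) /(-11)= -25 /33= -0.76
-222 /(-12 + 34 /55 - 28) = 2035 /361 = 5.64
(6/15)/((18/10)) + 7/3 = 23/9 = 2.56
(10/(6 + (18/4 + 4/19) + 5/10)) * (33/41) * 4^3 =133760/2911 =45.95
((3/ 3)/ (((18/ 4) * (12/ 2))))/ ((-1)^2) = 1/ 27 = 0.04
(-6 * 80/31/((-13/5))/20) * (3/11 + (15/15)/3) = 800/4433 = 0.18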